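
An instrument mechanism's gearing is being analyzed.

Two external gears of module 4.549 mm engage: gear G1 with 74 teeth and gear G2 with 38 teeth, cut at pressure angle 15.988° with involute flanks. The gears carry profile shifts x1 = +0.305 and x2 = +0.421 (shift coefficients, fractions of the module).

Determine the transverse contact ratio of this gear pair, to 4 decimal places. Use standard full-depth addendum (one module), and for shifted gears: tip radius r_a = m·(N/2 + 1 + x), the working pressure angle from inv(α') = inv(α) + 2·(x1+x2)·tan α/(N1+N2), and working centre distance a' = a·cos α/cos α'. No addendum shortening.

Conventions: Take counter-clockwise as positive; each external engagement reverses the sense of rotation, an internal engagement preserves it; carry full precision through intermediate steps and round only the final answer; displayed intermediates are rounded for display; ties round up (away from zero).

1.8606

class = single-mesh tooth geometry [involute pair 74T × 38T, m = 4.549]
base radii: r_b1 = 161.802553, r_b2 = 83.087797
tip radii: r_a1 = 174.249445, r_a2 = 92.895129
inv(α') = inv(15.988°) + 2·(+0.305+0.421)·tan α/(74+38) = 0.01119001  ⇒  α' = 18.22998°
a' = a·cos α / cos α' = 254.7440·cos 15.988°/cos 18.22998° = 257.831291
action lengths: √(r_a1²−r_b1²) = 64.674593, √(r_a2²−r_b2²) = 41.544228
base pitch p_b = π·m·cos α = 13.738317
CR = (64.674593 + 41.544228 − 257.831291·sin 18.22998°)/13.738317 = 1.860560
contact ratio ≈ 1.8606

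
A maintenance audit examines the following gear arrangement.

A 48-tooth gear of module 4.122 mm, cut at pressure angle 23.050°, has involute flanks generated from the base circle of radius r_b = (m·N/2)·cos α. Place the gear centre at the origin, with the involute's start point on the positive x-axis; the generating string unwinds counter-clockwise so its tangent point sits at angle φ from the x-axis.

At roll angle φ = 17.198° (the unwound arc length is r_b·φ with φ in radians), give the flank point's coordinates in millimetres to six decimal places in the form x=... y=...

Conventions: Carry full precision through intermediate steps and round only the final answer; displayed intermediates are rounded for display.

class = single-mesh tooth geometry [base-circle involute, m = 4.122, 48T]
pitch radius r_p = m·N/2 = 4.122·48/2 = 98.928000
base radius r_b = r_p·cos α = 98.928000·cos 23.050° = 91.029937
roll angle φ = 17.198° = 0.30016172 rad
x = r_b·(cos φ + φ·sin φ) = 95.038797
y = r_b·(sin φ − φ·cos φ) = 0.813226

x=95.038797 y=0.813226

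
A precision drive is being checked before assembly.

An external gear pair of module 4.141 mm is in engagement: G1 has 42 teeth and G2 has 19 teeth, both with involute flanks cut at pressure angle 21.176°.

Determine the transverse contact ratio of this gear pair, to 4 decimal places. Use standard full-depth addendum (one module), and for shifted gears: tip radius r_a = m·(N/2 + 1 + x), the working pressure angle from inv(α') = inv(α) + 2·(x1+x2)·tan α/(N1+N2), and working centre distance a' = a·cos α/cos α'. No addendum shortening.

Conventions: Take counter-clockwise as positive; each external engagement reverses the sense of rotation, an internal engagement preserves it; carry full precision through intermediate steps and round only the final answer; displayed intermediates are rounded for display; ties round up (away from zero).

1.5862

single-mesh involute tooth geometry (42T engaging 19T at module 4.141)
base radii: r_b1 = 81.088976, r_b2 = 36.683108
tip radii: r_a1 = 91.102000, r_a2 = 43.480500
no profile shift: α' = α, a' = a
action lengths: √(r_a1²−r_b1²) = 41.522915, √(r_a2²−r_b2²) = 23.343167
base pitch p_b = π·m·cos α = 12.130882
CR = (41.522915 + 23.343167 − 126.300500·sin 21.17600°)/12.130882 = 1.586203
contact ratio ≈ 1.5862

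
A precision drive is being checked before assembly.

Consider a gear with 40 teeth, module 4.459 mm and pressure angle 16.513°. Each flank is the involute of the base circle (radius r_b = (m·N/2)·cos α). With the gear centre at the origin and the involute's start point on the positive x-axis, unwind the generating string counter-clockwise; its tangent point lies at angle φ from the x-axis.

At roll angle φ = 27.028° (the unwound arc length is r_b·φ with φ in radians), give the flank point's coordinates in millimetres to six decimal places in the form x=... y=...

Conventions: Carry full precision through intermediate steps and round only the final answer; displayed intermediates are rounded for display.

recognized (one wheel, involute flank): single-mesh tooth geometry, m = 4.459, N = 40
pitch radius r_p = m·N/2 = 4.459·40/2 = 89.180000
base radius r_b = r_p·cos α = 89.180000·cos 16.513° = 85.501795
roll angle φ = 27.028° = 0.47172759 rad
x = r_b·(cos φ + φ·sin φ) = 94.492290
y = r_b·(sin φ − φ·cos φ) = 2.925719

x=94.492290 y=2.925719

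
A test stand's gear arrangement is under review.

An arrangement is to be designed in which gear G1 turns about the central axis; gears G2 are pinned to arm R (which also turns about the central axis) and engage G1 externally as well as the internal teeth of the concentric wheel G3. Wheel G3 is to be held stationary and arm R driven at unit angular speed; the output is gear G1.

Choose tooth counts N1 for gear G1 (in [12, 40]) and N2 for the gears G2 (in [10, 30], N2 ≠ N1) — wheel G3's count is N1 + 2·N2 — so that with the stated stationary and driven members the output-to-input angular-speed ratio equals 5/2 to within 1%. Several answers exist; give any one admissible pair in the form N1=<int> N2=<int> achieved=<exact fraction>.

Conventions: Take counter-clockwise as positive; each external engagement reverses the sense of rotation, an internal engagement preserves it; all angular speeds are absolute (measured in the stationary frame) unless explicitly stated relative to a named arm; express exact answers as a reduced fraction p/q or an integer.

planetary set to be sized for 5/2 (Willis relation)
Willis with ω_ring = 0: ω_sun/ω_arm = (N1+N3)/N1; set equal to 5/2  ⇒  N3/N1 = 5/2 − 1 = 3/2
N3 = N1 + 2·N2  ⇒  N2/N1 = (N3/N1 − 1)/2 = (3/2 − 1)/2 = 1/4
smallest multiple with N1 ≥ 12 and N2 ≥ 10: k = 10  ⇒  N1 = 10·4 = 40, N2 = 10·1 = 10 (N1 ≤ 40, N2 ≤ 30, N2 ≠ N1 ✓), N3 = 40 + 2·10 = 60
check: (N1+N3)/N1 with N1 = 40, N3 = 60 gives 5/2; |achieved − target| = 0 ≤ 1/40 ✓

N1=40 N2=10 achieved=5/2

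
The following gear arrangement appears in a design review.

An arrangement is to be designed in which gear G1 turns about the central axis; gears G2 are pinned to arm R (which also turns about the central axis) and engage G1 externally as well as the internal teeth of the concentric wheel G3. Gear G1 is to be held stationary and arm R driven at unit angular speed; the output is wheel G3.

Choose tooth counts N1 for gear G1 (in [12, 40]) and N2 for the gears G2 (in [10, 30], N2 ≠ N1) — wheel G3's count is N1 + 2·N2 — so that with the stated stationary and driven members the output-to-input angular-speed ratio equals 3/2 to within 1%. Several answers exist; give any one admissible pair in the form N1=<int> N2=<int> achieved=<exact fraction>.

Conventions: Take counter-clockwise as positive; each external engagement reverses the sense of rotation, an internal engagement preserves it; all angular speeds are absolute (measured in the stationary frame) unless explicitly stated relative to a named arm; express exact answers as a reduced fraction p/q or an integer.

design class (target 3/2): planetary set
Willis with ω_sun = 0: ω_ring/ω_arm = (N1+N3)/N3; set equal to 3/2  ⇒  N3/N1 = 1/(3/2 − 1) = 2
N3 = N1 + 2·N2  ⇒  N2/N1 = (N3/N1 − 1)/2 = (2 − 1)/2 = 1/2
smallest multiple with N1 ≥ 12 and N2 ≥ 10: k = 10  ⇒  N1 = 10·2 = 20, N2 = 10·1 = 10 (N1 ≤ 40, N2 ≤ 30, N2 ≠ N1 ✓), N3 = 20 + 2·10 = 40
check: (N1+N3)/N3 with N1 = 20, N3 = 40 gives 3/2; |achieved − target| = 0 ≤ 3/200 ✓

N1=20 N2=10 achieved=3/2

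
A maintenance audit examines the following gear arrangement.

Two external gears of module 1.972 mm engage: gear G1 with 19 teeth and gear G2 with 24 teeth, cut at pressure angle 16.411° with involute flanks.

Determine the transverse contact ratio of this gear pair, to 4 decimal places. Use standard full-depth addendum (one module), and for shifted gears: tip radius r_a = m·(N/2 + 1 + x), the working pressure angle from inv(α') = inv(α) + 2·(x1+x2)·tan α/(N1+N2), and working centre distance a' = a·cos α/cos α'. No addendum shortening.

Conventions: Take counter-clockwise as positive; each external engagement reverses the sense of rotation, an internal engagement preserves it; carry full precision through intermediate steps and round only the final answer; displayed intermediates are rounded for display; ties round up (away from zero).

1.7197

recognized (one external pair, fixed centres): single-mesh tooth geometry, m = 1.972, N1 = 19, N2 = 24
base radii: r_b1 = 17.970772, r_b2 = 22.699923
tip radii: r_a1 = 20.706000, r_a2 = 25.636000
no profile shift: α' = α, a' = a
action lengths: √(r_a1²−r_b1²) = 10.285416, √(r_a2²−r_b2²) = 11.912934
base pitch p_b = π·m·cos α = 5.942826
CR = (10.285416 + 11.912934 − 42.398000·sin 16.41100°)/5.942826 = 1.719692
contact ratio ≈ 1.7197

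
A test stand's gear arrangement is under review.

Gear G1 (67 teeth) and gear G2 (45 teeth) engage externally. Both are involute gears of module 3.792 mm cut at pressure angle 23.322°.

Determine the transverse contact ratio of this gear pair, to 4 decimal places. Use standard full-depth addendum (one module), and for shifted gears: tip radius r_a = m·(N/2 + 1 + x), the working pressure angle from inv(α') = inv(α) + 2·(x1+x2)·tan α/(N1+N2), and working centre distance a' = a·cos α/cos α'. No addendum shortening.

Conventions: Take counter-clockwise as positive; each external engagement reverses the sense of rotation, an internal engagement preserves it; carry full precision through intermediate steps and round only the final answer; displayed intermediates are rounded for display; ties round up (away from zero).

single-mesh involute tooth geometry (67T engaging 45T at module 3.792)
base radii: r_b1 = 116.652779, r_b2 = 78.348881
tip radii: r_a1 = 130.824000, r_a2 = 89.112000
no profile shift: α' = α, a' = a
action lengths: √(r_a1²−r_b1²) = 59.220336, √(r_a2²−r_b2²) = 42.454698
base pitch p_b = π·m·cos α = 10.939568
CR = (59.220336 + 42.454698 − 212.352000·sin 23.32200°)/10.939568 = 1.609321
contact ratio ≈ 1.6093

1.6093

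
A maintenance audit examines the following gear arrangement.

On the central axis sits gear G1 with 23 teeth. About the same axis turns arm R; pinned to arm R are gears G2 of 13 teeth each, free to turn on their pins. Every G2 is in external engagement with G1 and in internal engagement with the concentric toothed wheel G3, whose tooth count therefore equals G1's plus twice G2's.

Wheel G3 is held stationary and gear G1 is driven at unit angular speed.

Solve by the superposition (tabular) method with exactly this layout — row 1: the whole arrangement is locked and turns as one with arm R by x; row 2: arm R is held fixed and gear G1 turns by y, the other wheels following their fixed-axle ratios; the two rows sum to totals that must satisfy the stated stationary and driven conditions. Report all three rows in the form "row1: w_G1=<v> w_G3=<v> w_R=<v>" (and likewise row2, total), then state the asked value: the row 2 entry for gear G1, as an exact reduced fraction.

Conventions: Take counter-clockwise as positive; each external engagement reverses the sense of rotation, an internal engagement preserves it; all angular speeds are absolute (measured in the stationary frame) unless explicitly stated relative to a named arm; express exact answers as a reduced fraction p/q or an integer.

recognized (axles ride arm R): planetary set, 23/13/49 teeth
row 1 (train locked, turned with arm): all members turn x
superposition row 2 [arm held]: sun y, ring −(23/49)·y, arm 0
boundary: total ω_ring = x − (23/49)·y = 0 and total ω_sun = x + y = 1  ⇒  y = 49/72, x = 23/72
row 2 ring = −(23/49)·49/72 = -23/72
totals (row 1 + row 2): sun 23/72 + 49/72 = 1, ring 23/72 + (-23/72) = 0, arm 23/72 + 0 = 23/72
asked cell (row2, sun) = 49/72

row1: w_G1=23/72 w_G3=23/72 w_R=23/72
row2: w_G1=49/72 w_G3=-23/72 w_R=0
total: w_G1=1 w_G3=0 w_R=23/72
asked value: 49/72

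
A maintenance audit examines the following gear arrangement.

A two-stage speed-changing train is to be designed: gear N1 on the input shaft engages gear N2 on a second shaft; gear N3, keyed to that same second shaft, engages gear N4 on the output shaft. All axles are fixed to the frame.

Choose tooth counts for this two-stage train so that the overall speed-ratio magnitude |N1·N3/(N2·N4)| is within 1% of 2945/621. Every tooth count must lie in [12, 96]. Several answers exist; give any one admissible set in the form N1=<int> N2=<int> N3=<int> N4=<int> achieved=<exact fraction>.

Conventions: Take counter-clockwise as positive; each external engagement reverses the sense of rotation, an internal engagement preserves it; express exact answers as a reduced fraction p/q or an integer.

N1=31 N2=23 N3=95 N4=27 achieved=2945/621

design class (target 2945/621): fixed-axis compound train
target = 2945/621 in lowest terms: an exact hit needs N1·N3 = k·2945 and N2·N4 = k·621 for one integer k, every count in [12, 96]; additionally prefer no 1:1 stage (N1 ≠ N2, N3 ≠ N4)
k = 1: N1·N3 = 2945 = 31·95, N2·N4 = 621 = 23·27
achieved = 31·95/(23·27) = 2945/621; |achieved − target| = 0 ≤ 589/12420 ✓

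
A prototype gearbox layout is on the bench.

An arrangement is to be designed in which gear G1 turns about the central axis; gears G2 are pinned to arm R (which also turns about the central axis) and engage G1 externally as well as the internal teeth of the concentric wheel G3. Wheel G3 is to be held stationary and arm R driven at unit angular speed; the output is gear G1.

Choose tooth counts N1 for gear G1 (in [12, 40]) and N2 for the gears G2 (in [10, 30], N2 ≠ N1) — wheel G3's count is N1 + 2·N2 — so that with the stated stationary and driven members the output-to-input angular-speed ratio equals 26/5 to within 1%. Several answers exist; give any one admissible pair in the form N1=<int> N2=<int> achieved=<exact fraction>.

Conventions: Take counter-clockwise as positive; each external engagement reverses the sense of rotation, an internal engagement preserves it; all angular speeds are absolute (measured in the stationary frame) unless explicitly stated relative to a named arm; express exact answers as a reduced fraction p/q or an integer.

N1=15 N2=24 achieved=26/5

topology: planetary set — design target 26/5, arm = carrier (Willis)
Willis with ω_ring = 0: ω_sun/ω_arm = (N1+N3)/N1; set equal to 26/5  ⇒  N3/N1 = 26/5 − 1 = 21/5
N3 = N1 + 2·N2  ⇒  N2/N1 = (N3/N1 − 1)/2 = (21/5 − 1)/2 = 8/5
smallest multiple with N1 ≥ 12 and N2 ≥ 10: k = 3  ⇒  N1 = 3·5 = 15, N2 = 3·8 = 24 (N1 ≤ 40, N2 ≤ 30, N2 ≠ N1 ✓), N3 = 15 + 2·24 = 63
check: (N1+N3)/N1 with N1 = 15, N3 = 63 gives 26/5; |achieved − target| = 0 ≤ 13/250 ✓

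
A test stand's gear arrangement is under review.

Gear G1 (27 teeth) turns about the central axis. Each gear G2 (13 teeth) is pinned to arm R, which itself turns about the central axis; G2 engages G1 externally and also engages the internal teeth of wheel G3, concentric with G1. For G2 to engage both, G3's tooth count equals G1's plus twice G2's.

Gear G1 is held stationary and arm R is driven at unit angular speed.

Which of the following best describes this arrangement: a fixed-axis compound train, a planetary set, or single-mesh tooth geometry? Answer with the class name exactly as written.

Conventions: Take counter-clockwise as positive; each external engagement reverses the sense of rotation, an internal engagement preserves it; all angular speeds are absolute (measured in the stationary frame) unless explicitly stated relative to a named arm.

planetary set

planetary set (27T centre, 13T on arm, 53T internal) — Willis relation
classification: planetary set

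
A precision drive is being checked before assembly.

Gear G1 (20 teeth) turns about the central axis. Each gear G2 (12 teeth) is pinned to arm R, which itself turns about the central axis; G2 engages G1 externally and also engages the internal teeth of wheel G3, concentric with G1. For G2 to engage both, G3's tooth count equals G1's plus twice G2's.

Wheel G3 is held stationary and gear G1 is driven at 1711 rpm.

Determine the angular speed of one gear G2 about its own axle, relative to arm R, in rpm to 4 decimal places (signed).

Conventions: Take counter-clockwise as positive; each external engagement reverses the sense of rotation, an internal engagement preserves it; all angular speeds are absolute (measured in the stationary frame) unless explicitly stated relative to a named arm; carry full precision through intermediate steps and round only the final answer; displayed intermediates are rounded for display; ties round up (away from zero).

-1960.5208 rpm

class = planetary set [G3 = 20+2·12 = 44; Willis about the carrier]
normalise by the input: solve with ω_sun = 1, then scale by 1711 rpm
ring teeth: 20 + 2·12 = 44
20(ω_sun−ω_arm) = −44(ω_ring−ω_arm),  ω_ring = 0, ω_sun = 1
20(1−ω_arm) = −44(0−ω_arm)  ⇒  64·ω_arm = 20  ⇒  ω_arm = 5/16
sun–planet mesh: 20·(1−5/16) = −12·(ω_p−ω_arm)  ⇒  ω_p−ω_arm = -55/48
scale: ω_p−ω_arm = -55/48 × 1711 rpm = -1960.5208 rpm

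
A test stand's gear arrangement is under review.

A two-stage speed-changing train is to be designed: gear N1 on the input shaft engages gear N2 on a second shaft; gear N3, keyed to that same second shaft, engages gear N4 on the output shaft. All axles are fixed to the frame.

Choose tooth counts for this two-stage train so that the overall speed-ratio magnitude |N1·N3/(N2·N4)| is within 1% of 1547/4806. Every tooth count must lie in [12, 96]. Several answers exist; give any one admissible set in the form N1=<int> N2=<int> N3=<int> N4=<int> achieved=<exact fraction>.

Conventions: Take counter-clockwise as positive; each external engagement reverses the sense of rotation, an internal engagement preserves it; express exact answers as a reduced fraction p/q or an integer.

topology: fixed-axis compound train — 2 stages, target 1547/4806
target = 1547/4806 in lowest terms: an exact hit needs N1·N3 = k·1547 and N2·N4 = k·4806 for one integer k, every count in [12, 96]; additionally prefer no 1:1 stage (N1 ≠ N2, N3 ≠ N4)
k = 1: N1·N3 = 1547 = 17·91, N2·N4 = 4806 = 54·89
achieved = 17·91/(54·89) = 1547/4806; |achieved − target| = 0 ≤ 1547/480600 ✓

N1=17 N2=54 N3=91 N4=89 achieved=1547/4806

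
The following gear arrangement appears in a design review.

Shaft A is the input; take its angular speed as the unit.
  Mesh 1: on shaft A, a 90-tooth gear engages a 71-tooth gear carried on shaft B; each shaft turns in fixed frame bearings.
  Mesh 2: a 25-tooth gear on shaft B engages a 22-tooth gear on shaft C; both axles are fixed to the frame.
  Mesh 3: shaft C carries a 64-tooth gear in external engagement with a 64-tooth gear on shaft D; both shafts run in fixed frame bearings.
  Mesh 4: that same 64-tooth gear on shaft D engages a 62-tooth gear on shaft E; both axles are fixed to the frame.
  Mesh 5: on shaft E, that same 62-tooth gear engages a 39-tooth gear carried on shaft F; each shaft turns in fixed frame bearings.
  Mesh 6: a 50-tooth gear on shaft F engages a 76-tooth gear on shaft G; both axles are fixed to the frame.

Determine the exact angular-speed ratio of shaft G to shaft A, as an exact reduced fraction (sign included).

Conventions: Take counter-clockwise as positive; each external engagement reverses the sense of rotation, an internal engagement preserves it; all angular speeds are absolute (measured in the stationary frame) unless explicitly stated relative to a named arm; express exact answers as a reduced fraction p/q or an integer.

class = fixed-axis compound train [6 meshes; 6 ratios multiply, 6 sense flips]
mesh 1 [90T→71T]: running ratio 90/71, sense −
mesh 2 [25T→22T]: running ratio 1125/781, sense +
mesh 3 [64T→64T]: running ratio 1125/781, sense −
mesh 4 [64T→62T]: running ratio 36000/24211, sense +
mesh 5 [62T→39T]: running ratio 24000/10153, sense −
mesh 6 [50T→76T]: running ratio 300000/192907, sense +
ω_out/ω_in = 300000/192907

300000/192907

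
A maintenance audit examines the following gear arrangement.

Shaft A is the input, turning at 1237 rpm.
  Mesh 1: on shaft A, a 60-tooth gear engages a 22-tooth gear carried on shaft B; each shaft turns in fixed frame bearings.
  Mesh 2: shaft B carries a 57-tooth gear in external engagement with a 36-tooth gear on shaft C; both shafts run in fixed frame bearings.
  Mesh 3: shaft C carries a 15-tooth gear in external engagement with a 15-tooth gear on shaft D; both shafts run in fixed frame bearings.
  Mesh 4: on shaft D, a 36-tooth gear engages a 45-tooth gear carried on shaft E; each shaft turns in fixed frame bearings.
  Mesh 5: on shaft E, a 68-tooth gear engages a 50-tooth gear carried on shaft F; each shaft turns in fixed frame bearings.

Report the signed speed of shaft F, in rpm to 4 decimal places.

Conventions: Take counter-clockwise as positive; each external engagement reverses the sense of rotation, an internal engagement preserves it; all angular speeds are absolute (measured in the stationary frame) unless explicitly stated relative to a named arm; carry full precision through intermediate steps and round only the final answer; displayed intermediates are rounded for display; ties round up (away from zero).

-5811.6509 rpm

topology: fixed-axis compound train — 5 meshes, A→F
mesh 1 [60T→22T]: ω = 1237.0000×60/22 = 3373.6364 rpm, sense flips to −
mesh 2 [57T→36T]: ω = 3373.6364×57/36 = 5341.5909 rpm, sense flips to +
mesh 3 [15T→15T]: ω = 5341.5909×15/15 = 5341.5909 rpm, sense flips to −
mesh 4 [36T→45T]: ω = 5341.5909×36/45 = 4273.2727 rpm, sense flips to +
mesh 5 [68T→50T]: ω = 4273.2727×68/50 = 5811.6509 rpm, sense flips to −
signed output speed = -5811.6509 rpm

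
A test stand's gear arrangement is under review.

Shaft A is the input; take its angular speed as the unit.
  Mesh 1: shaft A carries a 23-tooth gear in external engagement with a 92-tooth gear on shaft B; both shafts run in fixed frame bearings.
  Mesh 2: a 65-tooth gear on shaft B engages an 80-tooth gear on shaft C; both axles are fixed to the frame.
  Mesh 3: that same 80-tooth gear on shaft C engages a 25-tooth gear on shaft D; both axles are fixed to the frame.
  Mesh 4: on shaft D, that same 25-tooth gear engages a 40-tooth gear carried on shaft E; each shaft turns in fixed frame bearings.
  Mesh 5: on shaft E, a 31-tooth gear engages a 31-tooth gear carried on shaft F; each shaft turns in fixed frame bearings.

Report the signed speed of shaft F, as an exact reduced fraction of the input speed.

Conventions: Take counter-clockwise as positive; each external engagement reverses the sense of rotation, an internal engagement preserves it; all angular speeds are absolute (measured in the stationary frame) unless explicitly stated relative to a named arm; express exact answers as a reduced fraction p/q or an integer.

5-mesh fixed-axis compound train (all bearings frame-fixed)
mesh 1 [23T→92T]: |ω|/ω_in = 1×23/92 = 1/4, sense flips to −
mesh 2 [65T→80T]: |ω|/ω_in = (1/4)×65/80 = 13/64, sense flips to +
mesh 3 [80T→25T]: |ω|/ω_in = (13/64)×80/25 = 13/20, sense flips to −
mesh 4 [25T→40T]: |ω|/ω_in = (13/20)×25/40 = 13/32, sense flips to +
mesh 5 [31T→31T]: |ω|/ω_in = (13/32)×31/31 = 13/32, sense flips to −
signed output speed (× input speed) = -13/32

-13/32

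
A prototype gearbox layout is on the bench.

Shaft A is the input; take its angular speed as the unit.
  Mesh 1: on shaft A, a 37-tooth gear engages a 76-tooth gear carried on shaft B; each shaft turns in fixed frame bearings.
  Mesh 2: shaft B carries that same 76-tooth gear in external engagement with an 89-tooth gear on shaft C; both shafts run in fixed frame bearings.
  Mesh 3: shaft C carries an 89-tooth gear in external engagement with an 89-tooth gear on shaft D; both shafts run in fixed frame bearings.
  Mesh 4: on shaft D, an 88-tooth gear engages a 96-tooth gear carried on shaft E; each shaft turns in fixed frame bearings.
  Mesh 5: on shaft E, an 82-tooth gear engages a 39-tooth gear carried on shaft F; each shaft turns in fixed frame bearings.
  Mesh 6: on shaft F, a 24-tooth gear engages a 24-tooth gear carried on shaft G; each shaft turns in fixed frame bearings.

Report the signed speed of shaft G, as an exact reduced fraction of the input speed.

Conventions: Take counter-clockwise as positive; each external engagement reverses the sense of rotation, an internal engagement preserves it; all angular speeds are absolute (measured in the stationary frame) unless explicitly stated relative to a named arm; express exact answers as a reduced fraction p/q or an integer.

16687/20826

6-mesh fixed-axis compound train (all bearings frame-fixed)
mesh 1 [37T→76T]: |ω|/ω_in = 1×37/76 = 37/76, sense flips to −
mesh 2 [76T→89T]: |ω|/ω_in = (37/76)×76/89 = 37/89, sense flips to +
mesh 3 [89T→89T]: |ω|/ω_in = (37/89)×89/89 = 37/89, sense flips to −
mesh 4 [88T→96T]: |ω|/ω_in = (37/89)×88/96 = 407/1068, sense flips to +
mesh 5 [82T→39T]: |ω|/ω_in = (407/1068)×82/39 = 16687/20826, sense flips to −
mesh 6 [24T→24T]: |ω|/ω_in = (16687/20826)×24/24 = 16687/20826, sense flips to +
signed output speed (× input speed) = 16687/20826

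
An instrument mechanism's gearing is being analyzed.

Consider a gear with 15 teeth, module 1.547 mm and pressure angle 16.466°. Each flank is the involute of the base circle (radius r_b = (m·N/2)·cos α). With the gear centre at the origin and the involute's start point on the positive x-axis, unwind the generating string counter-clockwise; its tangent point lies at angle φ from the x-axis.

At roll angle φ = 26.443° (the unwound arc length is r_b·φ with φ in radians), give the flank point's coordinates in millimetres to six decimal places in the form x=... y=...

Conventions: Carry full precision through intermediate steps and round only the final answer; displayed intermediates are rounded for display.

class = single-mesh tooth geometry [base-circle involute, m = 1.547, 15T]
pitch radius r_p = m·N/2 = 1.547·15/2 = 11.602500
base radius r_b = r_p·cos α = 11.602500·cos 16.466° = 11.126659
roll angle φ = 26.443° = 0.46151741 rad
x = r_b·(cos φ + φ·sin φ) = 12.249282
y = r_b·(sin φ − φ·cos φ) = 0.356886

x=12.249282 y=0.356886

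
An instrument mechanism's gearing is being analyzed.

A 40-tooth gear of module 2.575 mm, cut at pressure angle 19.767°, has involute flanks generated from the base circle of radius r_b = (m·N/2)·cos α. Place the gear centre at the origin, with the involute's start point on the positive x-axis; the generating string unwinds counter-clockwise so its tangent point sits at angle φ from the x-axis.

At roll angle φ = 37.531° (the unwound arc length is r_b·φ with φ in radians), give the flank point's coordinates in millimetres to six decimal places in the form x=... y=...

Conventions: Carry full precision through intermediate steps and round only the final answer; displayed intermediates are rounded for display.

x=57.774040 y=4.348733

recognized (one wheel, involute flank): single-mesh tooth geometry, m = 2.575, N = 40
pitch radius r_p = m·N/2 = 2.575·40/2 = 51.500000
base radius r_b = r_p·cos α = 51.500000·cos 19.767° = 48.465399
roll angle φ = 37.531° = 0.65503952 rad
x = r_b·(cos φ + φ·sin φ) = 57.774040
y = r_b·(sin φ − φ·cos φ) = 4.348733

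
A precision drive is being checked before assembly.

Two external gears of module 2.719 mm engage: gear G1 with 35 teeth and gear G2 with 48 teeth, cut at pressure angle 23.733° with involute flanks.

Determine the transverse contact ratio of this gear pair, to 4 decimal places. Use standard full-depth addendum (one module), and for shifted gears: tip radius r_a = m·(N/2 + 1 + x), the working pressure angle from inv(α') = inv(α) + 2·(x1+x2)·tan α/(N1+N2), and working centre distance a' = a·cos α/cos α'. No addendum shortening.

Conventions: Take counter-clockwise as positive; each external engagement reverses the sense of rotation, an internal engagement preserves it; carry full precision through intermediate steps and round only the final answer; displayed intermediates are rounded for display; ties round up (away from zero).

single-mesh involute tooth geometry (35T engaging 48T at module 2.719)
base radii: r_b1 = 43.558493, r_b2 = 59.737361
tip radii: r_a1 = 50.301500, r_a2 = 67.975000
no profile shift: α' = α, a' = a
action lengths: √(r_a1²−r_b1²) = 25.157477, √(r_a2²−r_b2²) = 32.435294
base pitch p_b = π·m·cos α = 7.819602
CR = (25.157477 + 32.435294 − 112.838500·sin 23.73300°)/7.819602 = 1.557379
contact ratio ≈ 1.5574

1.5574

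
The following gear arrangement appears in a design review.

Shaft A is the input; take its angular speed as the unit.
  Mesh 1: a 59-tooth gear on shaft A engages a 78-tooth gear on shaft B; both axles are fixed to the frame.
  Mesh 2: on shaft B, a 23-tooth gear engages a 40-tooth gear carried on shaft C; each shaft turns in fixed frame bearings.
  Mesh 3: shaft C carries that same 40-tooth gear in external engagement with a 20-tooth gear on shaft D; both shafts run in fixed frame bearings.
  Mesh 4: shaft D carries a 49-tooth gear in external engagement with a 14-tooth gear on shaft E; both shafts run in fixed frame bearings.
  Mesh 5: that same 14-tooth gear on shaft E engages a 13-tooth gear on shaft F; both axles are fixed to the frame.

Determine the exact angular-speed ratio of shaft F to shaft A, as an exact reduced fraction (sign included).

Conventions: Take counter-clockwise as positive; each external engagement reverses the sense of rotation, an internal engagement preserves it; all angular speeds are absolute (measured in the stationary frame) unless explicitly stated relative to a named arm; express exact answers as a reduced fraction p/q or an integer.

class = fixed-axis compound train [5 meshes; 5 ratios multiply, 5 sense flips]
mesh 1 [59T→78T]: running ratio 59/78, sense −
mesh 2 [23T→40T]: running ratio 1357/3120, sense +
mesh 3 [40T→20T]: running ratio 1357/1560, sense −
mesh 4 [49T→14T]: running ratio 9499/3120, sense +
mesh 5 [14T→13T]: running ratio 66493/20280, sense −
ω_out/ω_in = -66493/20280

-66493/20280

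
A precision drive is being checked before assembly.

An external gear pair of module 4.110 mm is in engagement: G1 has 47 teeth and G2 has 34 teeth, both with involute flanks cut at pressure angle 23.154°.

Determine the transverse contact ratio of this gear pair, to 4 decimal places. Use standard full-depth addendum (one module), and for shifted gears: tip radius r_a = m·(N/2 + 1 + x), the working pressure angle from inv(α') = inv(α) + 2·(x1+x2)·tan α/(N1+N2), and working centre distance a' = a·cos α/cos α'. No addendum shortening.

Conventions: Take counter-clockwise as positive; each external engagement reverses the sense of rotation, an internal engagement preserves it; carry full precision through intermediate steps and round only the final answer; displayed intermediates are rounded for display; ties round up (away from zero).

single-mesh involute tooth geometry (47T engaging 34T at module 4.110)
base radii: r_b1 = 88.805206, r_b2 = 64.242064
tip radii: r_a1 = 100.695000, r_a2 = 73.980000
no profile shift: α' = α, a' = a
action lengths: √(r_a1²−r_b1²) = 47.467025, √(r_a2²−r_b2²) = 36.687841
base pitch p_b = π·m·cos α = 11.871906
CR = (47.467025 + 36.687841 − 166.455000·sin 23.15400°)/11.871906 = 1.575494
contact ratio ≈ 1.5755

1.5755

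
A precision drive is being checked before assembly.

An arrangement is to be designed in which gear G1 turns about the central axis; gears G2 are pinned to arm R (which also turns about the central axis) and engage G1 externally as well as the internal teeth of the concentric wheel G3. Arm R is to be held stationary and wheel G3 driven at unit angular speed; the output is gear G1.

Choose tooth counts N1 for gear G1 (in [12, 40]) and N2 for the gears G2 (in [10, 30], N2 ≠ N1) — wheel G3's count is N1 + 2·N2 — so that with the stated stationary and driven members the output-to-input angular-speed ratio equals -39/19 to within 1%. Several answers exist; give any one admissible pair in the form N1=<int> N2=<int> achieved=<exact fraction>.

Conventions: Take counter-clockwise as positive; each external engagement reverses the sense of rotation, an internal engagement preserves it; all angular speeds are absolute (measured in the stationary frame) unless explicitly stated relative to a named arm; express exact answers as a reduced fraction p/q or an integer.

planetary set to be sized for -39/19 (Willis relation)
Willis with ω_arm = 0: ω_sun/ω_ring = −N3/N1; set equal to -39/19  ⇒  N3/N1 = −(-39/19) = 39/19
N3 = N1 + 2·N2  ⇒  N2/N1 = (N3/N1 − 1)/2 = (39/19 − 1)/2 = 10/19
smallest multiple with N1 ≥ 12 and N2 ≥ 10: k = 1  ⇒  N1 = 1·19 = 19, N2 = 1·10 = 10 (N1 ≤ 40, N2 ≤ 30, N2 ≠ N1 ✓), N3 = 19 + 2·10 = 39
check: −N3/N1 with N1 = 19, N3 = 39 gives -39/19; |achieved − target| = 0 ≤ 39/1900 ✓

N1=19 N2=10 achieved=-39/19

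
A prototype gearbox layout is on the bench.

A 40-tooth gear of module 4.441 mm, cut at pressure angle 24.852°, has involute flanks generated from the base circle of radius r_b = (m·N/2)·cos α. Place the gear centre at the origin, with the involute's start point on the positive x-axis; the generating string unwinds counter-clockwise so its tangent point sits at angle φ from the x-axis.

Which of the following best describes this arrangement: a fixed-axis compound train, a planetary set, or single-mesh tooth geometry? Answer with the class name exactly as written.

single-mesh tooth geometry

recognized (one wheel, involute flank): single-mesh tooth geometry, m = 4.441, N = 40
classification: single-mesh tooth geometry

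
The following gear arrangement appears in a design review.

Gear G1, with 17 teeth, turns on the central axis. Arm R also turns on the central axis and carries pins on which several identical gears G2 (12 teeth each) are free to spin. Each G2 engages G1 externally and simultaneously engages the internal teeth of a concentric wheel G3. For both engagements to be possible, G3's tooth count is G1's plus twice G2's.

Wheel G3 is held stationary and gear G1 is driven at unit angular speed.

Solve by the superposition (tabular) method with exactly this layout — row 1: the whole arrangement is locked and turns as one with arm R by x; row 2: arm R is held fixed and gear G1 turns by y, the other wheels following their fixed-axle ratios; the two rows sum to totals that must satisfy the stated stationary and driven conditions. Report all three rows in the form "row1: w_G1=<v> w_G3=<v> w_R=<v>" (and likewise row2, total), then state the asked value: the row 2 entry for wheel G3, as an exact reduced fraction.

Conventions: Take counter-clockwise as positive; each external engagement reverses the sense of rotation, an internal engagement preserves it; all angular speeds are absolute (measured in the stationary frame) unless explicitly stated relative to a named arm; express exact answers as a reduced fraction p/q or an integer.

row1: w_G1=17/58 w_G3=17/58 w_R=17/58
row2: w_G1=41/58 w_G3=-17/58 w_R=0
total: w_G1=1 w_G3=0 w_R=17/58
asked value: -17/58

topology: planetary set — G1 17T / G2 12T / G3 41T, arm = carrier (Willis)
row 1 — lock + rotate with arm: ω_sun = ω_ring = ω_arm = x
row 2 — arm fixed, fixed-axis ratios: sun y, ring −(17/41)·y, arm 0
boundary: total ω_ring = x − (17/41)·y = 0 and total ω_sun = x + y = 1  ⇒  y = 41/58, x = 17/58
row 2 ring = −(17/41)·41/58 = -17/58
totals (row 1 + row 2): sun 17/58 + 41/58 = 1, ring 17/58 + (-17/58) = 0, arm 17/58 + 0 = 17/58
asked cell (row2, ring) = -17/58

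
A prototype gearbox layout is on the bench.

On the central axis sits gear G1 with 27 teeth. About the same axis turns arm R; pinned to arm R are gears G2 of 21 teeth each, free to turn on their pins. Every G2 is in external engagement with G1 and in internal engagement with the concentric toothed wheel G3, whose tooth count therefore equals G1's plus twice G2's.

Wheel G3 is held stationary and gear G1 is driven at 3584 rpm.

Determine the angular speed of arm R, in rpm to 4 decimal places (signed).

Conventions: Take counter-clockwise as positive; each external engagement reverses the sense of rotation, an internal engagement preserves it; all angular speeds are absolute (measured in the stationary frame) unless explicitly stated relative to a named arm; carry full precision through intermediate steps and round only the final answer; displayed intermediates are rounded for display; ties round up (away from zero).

+1008.0000 rpm

topology: planetary set — G1 27T / G2 21T / G3 69T, arm = carrier (Willis)
normalise by the input: solve with ω_sun = 1, then scale by 3584 rpm
ring teeth: 27 + 2·21 = 69
27(ω_sun−ω_arm) = −69(ω_ring−ω_arm),  ω_ring = 0, ω_sun = 1
27(1−ω_arm) = −69(0−ω_arm)  ⇒  96·ω_arm = 27  ⇒  ω_arm = 9/32
scale: ω_arm = 9/32 × 3584 rpm = +1008.0000 rpm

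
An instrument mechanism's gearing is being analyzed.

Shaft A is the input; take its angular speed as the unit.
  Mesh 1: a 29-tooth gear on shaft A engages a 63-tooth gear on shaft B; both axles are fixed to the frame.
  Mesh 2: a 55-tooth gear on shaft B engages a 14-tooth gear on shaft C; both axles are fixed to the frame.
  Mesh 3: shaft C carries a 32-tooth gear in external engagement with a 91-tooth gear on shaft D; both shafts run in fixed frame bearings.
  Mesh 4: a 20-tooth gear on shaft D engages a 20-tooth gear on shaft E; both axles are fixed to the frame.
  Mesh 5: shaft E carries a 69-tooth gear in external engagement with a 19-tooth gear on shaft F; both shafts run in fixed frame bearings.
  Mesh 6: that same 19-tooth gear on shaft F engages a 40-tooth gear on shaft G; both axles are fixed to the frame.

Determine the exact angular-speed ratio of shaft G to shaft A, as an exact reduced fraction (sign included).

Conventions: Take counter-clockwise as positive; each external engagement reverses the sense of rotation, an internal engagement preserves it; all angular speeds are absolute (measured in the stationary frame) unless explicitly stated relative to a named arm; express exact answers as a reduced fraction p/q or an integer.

14674/13377

class = fixed-axis compound train [6 meshes; 6 ratios multiply, 6 sense flips]
mesh 1 [29T→63T]: running ratio 29/63, sense −
mesh 2 [55T→14T]: running ratio 1595/882, sense +
mesh 3 [32T→91T]: running ratio 25520/40131, sense −
mesh 4 [20T→20T]: running ratio 25520/40131, sense +
mesh 5 [69T→19T]: running ratio 586960/254163, sense −
mesh 6 [19T→40T]: running ratio 14674/13377, sense +
ω_out/ω_in = 14674/13377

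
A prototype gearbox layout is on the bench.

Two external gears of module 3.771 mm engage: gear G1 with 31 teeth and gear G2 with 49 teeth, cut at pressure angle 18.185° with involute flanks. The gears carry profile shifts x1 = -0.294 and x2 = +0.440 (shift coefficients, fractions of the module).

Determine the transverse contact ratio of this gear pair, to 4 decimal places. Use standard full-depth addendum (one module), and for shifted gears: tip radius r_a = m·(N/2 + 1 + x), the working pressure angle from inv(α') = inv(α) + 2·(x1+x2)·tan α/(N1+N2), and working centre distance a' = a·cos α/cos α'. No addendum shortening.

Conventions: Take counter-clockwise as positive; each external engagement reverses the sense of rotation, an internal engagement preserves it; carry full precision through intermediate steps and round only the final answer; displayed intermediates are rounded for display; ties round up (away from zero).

1.7690

class = single-mesh tooth geometry [involute pair 31T × 49T, m = 3.771]
base radii: r_b1 = 55.531119, r_b2 = 87.774994
tip radii: r_a1 = 61.112826, r_a2 = 97.819740
inv(α') = inv(18.185°) + 2·(-0.294+0.440)·tan α/(31+49) = 0.01230407  ⇒  α' = 18.79911°
a' = a·cos α / cos α' = 150.8400·cos 18.185°/cos 18.79911° = 151.381682
action lengths: √(r_a1²−r_b1²) = 25.516119, √(r_a2²−r_b2²) = 43.176983
base pitch p_b = π·m·cos α = 11.255236
CR = (25.516119 + 43.176983 − 151.381682·sin 18.79911°)/11.255236 = 1.768972
contact ratio ≈ 1.7690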